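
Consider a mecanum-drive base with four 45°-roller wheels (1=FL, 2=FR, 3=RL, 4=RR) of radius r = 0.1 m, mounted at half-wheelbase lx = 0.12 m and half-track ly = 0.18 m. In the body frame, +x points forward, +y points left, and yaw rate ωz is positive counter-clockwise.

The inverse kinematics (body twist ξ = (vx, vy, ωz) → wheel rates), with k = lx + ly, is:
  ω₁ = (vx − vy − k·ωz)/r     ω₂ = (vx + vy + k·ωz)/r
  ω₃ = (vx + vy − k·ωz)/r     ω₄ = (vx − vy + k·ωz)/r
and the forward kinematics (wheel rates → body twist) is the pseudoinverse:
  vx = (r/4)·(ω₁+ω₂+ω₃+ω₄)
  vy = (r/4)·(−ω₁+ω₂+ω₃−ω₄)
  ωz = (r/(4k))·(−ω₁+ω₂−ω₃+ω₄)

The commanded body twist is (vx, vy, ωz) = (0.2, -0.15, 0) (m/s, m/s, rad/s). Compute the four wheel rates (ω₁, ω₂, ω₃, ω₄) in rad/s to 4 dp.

(3.5000, 0.5000, 0.5000, 3.5000)

k = lx + ly = 0.12 + 0.18 = 0.3000;  k·ωz = 0.3000·0 = 0.0000
ω₁ (FL) = (vx − vy − k·ωz)/r = 0.3500/0.1 = 3.5000
ω₂ (FR) = (vx + vy + k·ωz)/r = 0.0500/0.1 = 0.5000
ω₃ (RL) = (vx + vy − k·ωz)/r = 0.0500/0.1 = 0.5000
ω₄ (RR) = (vx − vy + k·ωz)/r = 0.3500/0.1 = 3.5000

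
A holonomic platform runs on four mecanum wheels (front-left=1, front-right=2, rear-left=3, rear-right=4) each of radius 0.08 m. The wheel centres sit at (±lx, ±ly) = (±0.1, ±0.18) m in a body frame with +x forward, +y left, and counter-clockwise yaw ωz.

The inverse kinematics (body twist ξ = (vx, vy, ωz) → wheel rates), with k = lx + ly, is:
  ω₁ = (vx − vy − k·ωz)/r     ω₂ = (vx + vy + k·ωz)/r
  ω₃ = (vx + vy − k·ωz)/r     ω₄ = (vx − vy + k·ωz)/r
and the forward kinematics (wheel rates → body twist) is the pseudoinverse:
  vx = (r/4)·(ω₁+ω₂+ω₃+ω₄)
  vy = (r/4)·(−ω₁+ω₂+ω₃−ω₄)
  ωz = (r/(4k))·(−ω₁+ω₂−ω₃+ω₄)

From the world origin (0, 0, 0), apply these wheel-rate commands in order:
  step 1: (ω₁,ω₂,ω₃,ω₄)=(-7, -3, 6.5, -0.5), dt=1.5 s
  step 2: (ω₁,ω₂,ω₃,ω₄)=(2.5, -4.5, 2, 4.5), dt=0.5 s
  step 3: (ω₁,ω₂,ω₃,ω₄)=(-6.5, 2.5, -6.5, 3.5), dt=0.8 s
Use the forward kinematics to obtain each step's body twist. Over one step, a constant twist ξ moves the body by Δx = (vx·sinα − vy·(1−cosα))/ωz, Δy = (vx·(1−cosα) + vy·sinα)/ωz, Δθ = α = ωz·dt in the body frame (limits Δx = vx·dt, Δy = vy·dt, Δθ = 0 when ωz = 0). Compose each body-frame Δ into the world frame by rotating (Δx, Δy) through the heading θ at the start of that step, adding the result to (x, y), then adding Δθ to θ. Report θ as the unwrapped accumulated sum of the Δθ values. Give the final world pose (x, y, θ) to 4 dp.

step 1: ξ=(vx,vy,ωz)=(-0.0800, 0.2200, -0.2143), dt=1.5 → body Δ=(-0.0654, 0.3435, -0.3214) → world pose (-0.0654, 0.3435, -0.3214)
step 2: ξ=(vx,vy,ωz)=(0.0900, -0.1900, -0.3214), dt=0.5 → body Δ=(0.0372, -0.0982, -0.1607) → world pose (-0.0611, 0.2385, -0.4821)
step 3: ξ=(vx,vy,ωz)=(-0.1400, -0.0200, 1.3571), dt=0.8 → body Δ=(-0.0834, -0.0681, 1.0857) → world pose (-0.1666, 0.2169, 0.6036)

(-0.1666, 0.2169, 0.6036)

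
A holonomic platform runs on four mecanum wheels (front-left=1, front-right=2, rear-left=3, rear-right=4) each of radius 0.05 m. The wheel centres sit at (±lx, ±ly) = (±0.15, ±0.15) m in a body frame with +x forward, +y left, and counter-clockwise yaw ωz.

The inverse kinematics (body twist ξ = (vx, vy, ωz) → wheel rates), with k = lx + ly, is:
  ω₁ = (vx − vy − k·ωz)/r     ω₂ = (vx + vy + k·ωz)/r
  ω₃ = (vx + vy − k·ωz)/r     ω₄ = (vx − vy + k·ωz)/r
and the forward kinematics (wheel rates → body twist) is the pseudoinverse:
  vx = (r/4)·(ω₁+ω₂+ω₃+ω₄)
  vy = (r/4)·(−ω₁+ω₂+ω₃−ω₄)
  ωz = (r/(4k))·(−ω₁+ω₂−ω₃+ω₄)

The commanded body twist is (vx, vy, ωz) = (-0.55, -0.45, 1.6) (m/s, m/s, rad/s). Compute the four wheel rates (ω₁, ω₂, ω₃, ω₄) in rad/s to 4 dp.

k = lx + ly = 0.15 + 0.15 = 0.3000;  k·ωz = 0.3000·1.6 = 0.4800
ω₁ (FL) = (vx − vy − k·ωz)/r = -0.5800/0.05 = -11.6000
ω₂ (FR) = (vx + vy + k·ωz)/r = -0.5200/0.05 = -10.4000
ω₃ (RL) = (vx + vy − k·ωz)/r = -1.4800/0.05 = -29.6000
ω₄ (RR) = (vx − vy + k·ωz)/r = 0.3800/0.05 = 7.6000

(-11.6000, -10.4000, -29.6000, 7.6000)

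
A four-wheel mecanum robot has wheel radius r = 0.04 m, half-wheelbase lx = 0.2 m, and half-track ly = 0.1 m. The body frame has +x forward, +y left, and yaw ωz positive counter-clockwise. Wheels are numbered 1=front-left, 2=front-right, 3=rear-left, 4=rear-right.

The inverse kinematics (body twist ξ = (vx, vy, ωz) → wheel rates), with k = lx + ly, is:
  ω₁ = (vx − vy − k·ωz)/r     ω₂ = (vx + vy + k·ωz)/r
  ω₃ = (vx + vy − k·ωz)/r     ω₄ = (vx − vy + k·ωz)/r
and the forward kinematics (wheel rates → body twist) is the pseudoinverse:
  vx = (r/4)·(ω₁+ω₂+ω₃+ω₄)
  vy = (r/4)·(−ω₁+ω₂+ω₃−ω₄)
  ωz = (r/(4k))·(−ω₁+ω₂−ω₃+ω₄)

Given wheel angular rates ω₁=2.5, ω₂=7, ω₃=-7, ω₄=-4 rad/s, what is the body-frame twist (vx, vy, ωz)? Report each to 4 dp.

k = lx + ly = 0.2 + 0.1 = 0.3000
ω₁+ω₂+ω₃+ω₄ = -1.5000  →  vx = (0.04/4)·-1.5000 = -0.0150
−ω₁+ω₂+ω₃−ω₄ = 1.5000  →  vy = (0.04/4)·1.5000 = 0.0150
−ω₁+ω₂−ω₃+ω₄ = 7.5000  →  ωz = (0.04/1.2000)·7.5000 = 0.2500

(-0.0150, 0.0150, 0.2500)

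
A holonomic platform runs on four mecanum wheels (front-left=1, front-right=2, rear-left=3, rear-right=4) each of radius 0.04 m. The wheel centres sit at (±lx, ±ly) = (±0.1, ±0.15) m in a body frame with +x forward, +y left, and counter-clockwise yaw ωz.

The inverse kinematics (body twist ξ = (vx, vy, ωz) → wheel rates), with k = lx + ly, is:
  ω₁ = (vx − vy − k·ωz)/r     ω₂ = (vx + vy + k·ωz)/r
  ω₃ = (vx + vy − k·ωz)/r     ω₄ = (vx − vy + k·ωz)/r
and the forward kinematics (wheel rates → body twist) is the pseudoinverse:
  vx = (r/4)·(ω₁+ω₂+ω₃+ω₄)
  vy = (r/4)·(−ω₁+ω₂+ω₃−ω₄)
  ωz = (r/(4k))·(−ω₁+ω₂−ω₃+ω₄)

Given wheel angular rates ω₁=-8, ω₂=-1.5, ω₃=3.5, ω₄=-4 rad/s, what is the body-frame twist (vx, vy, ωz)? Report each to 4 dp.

k = lx + ly = 0.1 + 0.15 = 0.2500
ω₁+ω₂+ω₃+ω₄ = -10.0000  →  vx = (0.04/4)·-10.0000 = -0.1000
−ω₁+ω₂+ω₃−ω₄ = 14.0000  →  vy = (0.04/4)·14.0000 = 0.1400
−ω₁+ω₂−ω₃+ω₄ = -1.0000  →  ωz = (0.04/1.0000)·-1.0000 = -0.0400

(-0.1000, 0.1400, -0.0400)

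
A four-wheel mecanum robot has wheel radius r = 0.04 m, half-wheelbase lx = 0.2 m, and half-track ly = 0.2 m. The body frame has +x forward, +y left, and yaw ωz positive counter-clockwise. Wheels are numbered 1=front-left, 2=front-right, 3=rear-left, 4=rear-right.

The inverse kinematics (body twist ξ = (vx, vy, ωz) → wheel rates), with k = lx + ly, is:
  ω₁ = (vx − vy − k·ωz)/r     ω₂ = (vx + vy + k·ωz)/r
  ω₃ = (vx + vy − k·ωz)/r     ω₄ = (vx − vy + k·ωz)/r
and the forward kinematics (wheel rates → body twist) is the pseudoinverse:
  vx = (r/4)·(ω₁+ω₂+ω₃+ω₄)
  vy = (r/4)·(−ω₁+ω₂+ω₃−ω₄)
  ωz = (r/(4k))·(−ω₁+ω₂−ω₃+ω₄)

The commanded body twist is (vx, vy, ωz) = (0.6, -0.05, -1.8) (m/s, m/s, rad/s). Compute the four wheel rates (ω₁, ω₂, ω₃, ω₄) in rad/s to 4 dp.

(34.2500, -4.2500, 31.7500, -1.7500)

k = lx + ly = 0.2 + 0.2 = 0.4000;  k·ωz = 0.4000·-1.8 = -0.7200
ω₁ (FL) = (vx − vy − k·ωz)/r = 1.3700/0.04 = 34.2500
ω₂ (FR) = (vx + vy + k·ωz)/r = -0.1700/0.04 = -4.2500
ω₃ (RL) = (vx + vy − k·ωz)/r = 1.2700/0.04 = 31.7500
ω₄ (RR) = (vx − vy + k·ωz)/r = -0.0700/0.04 = -1.7500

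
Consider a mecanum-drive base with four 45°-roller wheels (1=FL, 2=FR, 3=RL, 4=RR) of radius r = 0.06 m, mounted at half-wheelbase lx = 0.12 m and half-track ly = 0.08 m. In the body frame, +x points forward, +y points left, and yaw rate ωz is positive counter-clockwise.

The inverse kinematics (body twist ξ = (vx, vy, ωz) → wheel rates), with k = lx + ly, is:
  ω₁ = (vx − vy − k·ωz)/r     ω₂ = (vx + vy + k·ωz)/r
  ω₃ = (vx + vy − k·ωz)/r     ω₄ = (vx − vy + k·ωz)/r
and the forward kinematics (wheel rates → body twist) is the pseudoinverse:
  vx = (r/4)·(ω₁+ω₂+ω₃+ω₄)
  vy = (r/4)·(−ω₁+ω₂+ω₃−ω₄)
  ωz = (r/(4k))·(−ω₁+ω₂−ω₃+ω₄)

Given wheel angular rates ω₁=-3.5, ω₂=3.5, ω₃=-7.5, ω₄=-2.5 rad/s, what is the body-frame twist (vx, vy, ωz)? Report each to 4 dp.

k = lx + ly = 0.12 + 0.08 = 0.2000
ω₁+ω₂+ω₃+ω₄ = -10.0000  →  vx = (0.06/4)·-10.0000 = -0.1500
−ω₁+ω₂+ω₃−ω₄ = 2.0000  →  vy = (0.06/4)·2.0000 = 0.0300
−ω₁+ω₂−ω₃+ω₄ = 12.0000  →  ωz = (0.06/0.8000)·12.0000 = 0.9000

(-0.1500, 0.0300, 0.9000)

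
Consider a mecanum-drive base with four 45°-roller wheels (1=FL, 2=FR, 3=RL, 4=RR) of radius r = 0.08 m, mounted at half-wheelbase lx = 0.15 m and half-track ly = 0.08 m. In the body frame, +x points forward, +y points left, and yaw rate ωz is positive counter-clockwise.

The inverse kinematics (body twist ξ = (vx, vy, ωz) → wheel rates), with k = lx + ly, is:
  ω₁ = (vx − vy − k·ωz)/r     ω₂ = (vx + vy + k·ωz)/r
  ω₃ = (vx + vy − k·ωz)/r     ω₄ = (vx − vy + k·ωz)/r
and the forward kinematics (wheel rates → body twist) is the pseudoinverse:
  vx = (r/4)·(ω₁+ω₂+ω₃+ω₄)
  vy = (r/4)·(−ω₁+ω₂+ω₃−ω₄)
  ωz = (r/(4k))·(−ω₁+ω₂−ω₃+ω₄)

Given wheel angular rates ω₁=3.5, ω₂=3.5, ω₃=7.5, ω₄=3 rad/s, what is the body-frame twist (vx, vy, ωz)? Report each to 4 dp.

k = lx + ly = 0.15 + 0.08 = 0.2300
ω₁+ω₂+ω₃+ω₄ = 17.5000  →  vx = (0.08/4)·17.5000 = 0.3500
−ω₁+ω₂+ω₃−ω₄ = 4.5000  →  vy = (0.08/4)·4.5000 = 0.0900
−ω₁+ω₂−ω₃+ω₄ = -4.5000  →  ωz = (0.08/0.9200)·-4.5000 = -0.3913

(0.3500, 0.0900, -0.3913)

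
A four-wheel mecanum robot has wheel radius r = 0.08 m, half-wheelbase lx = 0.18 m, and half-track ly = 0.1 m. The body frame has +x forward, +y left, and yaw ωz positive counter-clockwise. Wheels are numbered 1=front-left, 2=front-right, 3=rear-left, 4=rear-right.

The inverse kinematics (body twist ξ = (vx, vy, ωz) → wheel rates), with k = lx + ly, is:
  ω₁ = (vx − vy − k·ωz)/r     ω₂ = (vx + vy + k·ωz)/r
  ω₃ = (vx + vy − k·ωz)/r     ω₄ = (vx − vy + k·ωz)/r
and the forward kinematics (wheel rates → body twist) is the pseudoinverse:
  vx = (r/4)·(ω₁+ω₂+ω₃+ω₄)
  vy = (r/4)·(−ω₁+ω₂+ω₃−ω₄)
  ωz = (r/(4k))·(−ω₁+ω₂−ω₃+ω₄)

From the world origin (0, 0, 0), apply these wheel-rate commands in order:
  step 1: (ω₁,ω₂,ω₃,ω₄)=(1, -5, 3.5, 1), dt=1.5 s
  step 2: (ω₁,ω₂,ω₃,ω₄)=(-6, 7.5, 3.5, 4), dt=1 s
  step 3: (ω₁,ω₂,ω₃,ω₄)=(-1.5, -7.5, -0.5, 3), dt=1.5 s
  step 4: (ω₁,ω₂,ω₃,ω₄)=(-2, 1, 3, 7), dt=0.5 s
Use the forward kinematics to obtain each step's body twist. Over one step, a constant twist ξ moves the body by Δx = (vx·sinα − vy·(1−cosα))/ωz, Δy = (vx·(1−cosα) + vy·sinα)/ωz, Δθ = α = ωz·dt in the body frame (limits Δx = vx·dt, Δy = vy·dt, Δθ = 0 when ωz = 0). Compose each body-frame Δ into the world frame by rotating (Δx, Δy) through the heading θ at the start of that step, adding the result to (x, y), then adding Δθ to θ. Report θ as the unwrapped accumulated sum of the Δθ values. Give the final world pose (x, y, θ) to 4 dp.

step 1: ξ=(vx,vy,ωz)=(0.0100, -0.0700, -0.6071), dt=1.5 → body Δ=(-0.0316, -0.0974, -0.9107) → world pose (-0.0316, -0.0974, -0.9107)
step 2: ξ=(vx,vy,ωz)=(0.1800, 0.2600, 1.0000), dt=1.0 → body Δ=(0.0319, 0.3015, 1.0000) → world pose (0.2262, 0.0622, 0.0893)
step 3: ξ=(vx,vy,ωz)=(-0.1300, -0.1900, -0.1786), dt=1.5 → body Δ=(-0.2306, -0.2556, -0.2679) → world pose (0.0193, -0.2130, -0.1786)
step 4: ξ=(vx,vy,ωz)=(0.1800, -0.0200, 0.5000), dt=0.5 → body Δ=(0.0903, 0.0013, 0.2500) → world pose (0.1084, -0.2277, 0.0714)

(0.1084, -0.2277, 0.0714)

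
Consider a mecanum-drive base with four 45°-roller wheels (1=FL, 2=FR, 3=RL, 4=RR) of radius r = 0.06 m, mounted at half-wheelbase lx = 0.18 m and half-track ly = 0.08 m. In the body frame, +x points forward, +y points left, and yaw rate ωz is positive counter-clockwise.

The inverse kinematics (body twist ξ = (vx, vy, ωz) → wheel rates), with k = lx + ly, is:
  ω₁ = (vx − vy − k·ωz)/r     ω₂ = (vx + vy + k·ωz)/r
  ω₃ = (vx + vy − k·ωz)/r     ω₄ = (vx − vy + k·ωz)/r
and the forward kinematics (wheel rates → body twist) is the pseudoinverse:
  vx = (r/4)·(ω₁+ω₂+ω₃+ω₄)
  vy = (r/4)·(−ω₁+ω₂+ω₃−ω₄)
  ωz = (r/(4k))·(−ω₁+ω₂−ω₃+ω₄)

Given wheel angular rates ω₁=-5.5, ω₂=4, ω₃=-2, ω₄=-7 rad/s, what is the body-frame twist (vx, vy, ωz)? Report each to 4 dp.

(-0.1575, 0.2175, 0.2596)

k = lx + ly = 0.18 + 0.08 = 0.2600
ω₁+ω₂+ω₃+ω₄ = -10.5000  →  vx = (0.06/4)·-10.5000 = -0.1575
−ω₁+ω₂+ω₃−ω₄ = 14.5000  →  vy = (0.06/4)·14.5000 = 0.2175
−ω₁+ω₂−ω₃+ω₄ = 4.5000  →  ωz = (0.06/1.0400)·4.5000 = 0.2596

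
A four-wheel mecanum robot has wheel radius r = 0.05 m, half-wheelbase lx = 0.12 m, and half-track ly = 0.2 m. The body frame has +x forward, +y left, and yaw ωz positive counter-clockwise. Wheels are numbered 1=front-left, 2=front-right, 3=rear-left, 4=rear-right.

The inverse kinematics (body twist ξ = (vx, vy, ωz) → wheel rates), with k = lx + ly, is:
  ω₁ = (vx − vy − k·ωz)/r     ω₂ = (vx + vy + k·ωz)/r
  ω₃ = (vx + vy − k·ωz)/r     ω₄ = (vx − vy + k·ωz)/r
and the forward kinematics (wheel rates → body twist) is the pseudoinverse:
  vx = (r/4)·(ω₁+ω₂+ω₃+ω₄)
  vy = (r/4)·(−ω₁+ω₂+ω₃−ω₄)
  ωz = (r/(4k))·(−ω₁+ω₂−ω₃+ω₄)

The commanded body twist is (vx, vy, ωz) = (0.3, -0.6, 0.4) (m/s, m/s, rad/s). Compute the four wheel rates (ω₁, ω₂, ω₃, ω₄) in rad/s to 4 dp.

(15.4400, -3.4400, -8.5600, 20.5600)

k = lx + ly = 0.12 + 0.2 = 0.3200;  k·ωz = 0.3200·0.4 = 0.1280
ω₁ (FL) = (vx − vy − k·ωz)/r = 0.7720/0.05 = 15.4400
ω₂ (FR) = (vx + vy + k·ωz)/r = -0.1720/0.05 = -3.4400
ω₃ (RL) = (vx + vy − k·ωz)/r = -0.4280/0.05 = -8.5600
ω₄ (RR) = (vx − vy + k·ωz)/r = 1.0280/0.05 = 20.5600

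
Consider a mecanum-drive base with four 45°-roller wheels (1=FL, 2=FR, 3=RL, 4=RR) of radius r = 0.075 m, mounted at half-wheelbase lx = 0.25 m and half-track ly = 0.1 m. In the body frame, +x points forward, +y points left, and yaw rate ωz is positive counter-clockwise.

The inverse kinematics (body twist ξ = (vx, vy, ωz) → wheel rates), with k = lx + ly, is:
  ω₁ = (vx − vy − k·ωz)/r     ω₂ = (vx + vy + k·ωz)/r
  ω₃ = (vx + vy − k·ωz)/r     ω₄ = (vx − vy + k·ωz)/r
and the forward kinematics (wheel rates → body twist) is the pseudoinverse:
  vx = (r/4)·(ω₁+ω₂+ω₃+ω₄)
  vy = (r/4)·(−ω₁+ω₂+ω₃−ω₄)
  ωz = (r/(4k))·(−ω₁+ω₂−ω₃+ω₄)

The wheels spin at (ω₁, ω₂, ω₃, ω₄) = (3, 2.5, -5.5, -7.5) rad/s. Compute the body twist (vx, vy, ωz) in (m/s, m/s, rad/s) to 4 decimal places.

(-0.1406, 0.0281, -0.1339)

k = lx + ly = 0.25 + 0.1 = 0.3500
ω₁+ω₂+ω₃+ω₄ = -7.5000  →  vx = (0.075/4)·-7.5000 = -0.1406
−ω₁+ω₂+ω₃−ω₄ = 1.5000  →  vy = (0.075/4)·1.5000 = 0.0281
−ω₁+ω₂−ω₃+ω₄ = -2.5000  →  ωz = (0.075/1.4000)·-2.5000 = -0.1339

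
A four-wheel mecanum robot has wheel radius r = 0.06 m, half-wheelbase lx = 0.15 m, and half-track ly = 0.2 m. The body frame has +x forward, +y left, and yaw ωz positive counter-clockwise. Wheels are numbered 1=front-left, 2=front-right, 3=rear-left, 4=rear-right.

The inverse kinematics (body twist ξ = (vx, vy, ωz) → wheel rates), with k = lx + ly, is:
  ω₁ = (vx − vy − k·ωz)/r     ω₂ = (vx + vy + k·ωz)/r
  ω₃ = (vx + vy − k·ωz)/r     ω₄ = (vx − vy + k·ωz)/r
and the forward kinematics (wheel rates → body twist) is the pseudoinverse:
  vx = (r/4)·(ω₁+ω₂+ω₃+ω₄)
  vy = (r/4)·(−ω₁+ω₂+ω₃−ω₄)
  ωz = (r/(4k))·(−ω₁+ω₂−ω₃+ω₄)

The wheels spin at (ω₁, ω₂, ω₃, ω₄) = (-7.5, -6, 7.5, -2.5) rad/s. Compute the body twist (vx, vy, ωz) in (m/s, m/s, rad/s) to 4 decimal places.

(-0.1275, 0.1725, -0.3643)

k = lx + ly = 0.15 + 0.2 = 0.3500
ω₁+ω₂+ω₃+ω₄ = -8.5000  →  vx = (0.06/4)·-8.5000 = -0.1275
−ω₁+ω₂+ω₃−ω₄ = 11.5000  →  vy = (0.06/4)·11.5000 = 0.1725
−ω₁+ω₂−ω₃+ω₄ = -8.5000  →  ωz = (0.06/1.4000)·-8.5000 = -0.3643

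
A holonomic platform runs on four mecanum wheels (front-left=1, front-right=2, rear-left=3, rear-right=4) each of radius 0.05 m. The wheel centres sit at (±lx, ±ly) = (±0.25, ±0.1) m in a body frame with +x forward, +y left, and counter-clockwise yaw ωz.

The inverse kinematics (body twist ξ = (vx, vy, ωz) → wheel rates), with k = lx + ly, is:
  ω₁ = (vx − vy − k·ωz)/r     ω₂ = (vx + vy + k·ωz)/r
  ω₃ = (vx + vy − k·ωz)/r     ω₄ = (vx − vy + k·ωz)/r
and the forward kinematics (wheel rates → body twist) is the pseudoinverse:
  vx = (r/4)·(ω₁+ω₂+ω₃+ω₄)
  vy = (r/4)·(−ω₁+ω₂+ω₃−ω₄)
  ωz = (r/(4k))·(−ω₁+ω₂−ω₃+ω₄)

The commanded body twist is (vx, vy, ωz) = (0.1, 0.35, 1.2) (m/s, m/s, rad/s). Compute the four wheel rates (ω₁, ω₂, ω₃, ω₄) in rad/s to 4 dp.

(-13.4000, 17.4000, 0.6000, 3.4000)

k = lx + ly = 0.25 + 0.1 = 0.3500;  k·ωz = 0.3500·1.2 = 0.4200
ω₁ (FL) = (vx − vy − k·ωz)/r = -0.6700/0.05 = -13.4000
ω₂ (FR) = (vx + vy + k·ωz)/r = 0.8700/0.05 = 17.4000
ω₃ (RL) = (vx + vy − k·ωz)/r = 0.0300/0.05 = 0.6000
ω₄ (RR) = (vx − vy + k·ωz)/r = 0.1700/0.05 = 3.4000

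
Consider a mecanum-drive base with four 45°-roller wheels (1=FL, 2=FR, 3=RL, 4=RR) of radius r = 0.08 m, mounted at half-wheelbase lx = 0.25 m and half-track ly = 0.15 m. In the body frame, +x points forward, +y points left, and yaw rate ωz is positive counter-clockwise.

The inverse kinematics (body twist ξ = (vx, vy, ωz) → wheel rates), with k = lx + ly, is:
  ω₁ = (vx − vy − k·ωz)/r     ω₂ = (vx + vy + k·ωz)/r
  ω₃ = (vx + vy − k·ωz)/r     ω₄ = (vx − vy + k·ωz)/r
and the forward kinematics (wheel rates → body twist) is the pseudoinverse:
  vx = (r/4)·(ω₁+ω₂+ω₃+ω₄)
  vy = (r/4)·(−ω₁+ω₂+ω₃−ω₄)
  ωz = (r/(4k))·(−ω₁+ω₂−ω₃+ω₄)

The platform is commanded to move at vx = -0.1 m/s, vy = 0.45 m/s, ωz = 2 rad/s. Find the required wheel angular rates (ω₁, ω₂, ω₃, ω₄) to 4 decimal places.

k = lx + ly = 0.25 + 0.15 = 0.4000;  k·ωz = 0.4000·2 = 0.8000
ω₁ (FL) = (vx − vy − k·ωz)/r = -1.3500/0.08 = -16.8750
ω₂ (FR) = (vx + vy + k·ωz)/r = 1.1500/0.08 = 14.3750
ω₃ (RL) = (vx + vy − k·ωz)/r = -0.4500/0.08 = -5.6250
ω₄ (RR) = (vx − vy + k·ωz)/r = 0.2500/0.08 = 3.1250

(-16.8750, 14.3750, -5.6250, 3.1250)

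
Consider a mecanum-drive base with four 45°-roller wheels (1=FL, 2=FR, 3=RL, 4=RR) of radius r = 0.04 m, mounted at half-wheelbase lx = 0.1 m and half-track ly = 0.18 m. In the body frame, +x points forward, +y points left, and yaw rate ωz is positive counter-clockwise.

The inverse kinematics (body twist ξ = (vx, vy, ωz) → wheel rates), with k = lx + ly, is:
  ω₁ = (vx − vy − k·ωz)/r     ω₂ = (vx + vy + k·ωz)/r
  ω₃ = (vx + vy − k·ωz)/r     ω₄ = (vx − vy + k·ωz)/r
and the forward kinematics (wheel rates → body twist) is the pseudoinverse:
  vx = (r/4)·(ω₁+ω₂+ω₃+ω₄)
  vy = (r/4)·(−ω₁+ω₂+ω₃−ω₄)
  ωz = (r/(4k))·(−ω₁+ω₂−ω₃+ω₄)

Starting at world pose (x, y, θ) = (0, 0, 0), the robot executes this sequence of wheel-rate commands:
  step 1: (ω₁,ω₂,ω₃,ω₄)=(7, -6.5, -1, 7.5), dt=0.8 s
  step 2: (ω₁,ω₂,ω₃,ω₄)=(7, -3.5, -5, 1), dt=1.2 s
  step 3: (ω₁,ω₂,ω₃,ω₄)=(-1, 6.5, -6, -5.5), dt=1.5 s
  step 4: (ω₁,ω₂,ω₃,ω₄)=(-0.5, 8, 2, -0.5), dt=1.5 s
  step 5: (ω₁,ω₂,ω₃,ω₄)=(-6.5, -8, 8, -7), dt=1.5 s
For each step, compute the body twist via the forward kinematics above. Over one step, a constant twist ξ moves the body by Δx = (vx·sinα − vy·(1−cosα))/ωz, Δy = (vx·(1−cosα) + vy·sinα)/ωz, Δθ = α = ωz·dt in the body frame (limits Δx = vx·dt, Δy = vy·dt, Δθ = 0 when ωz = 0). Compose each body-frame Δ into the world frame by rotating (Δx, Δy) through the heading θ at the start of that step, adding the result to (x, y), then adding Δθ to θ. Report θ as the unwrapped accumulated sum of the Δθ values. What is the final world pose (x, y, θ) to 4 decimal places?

step 1: ξ=(vx,vy,ωz)=(0.0700, -0.2200, -0.1786), dt=0.8 → body Δ=(0.0433, -0.1794, -0.1429) → world pose (0.0433, -0.1794, -0.1429)
step 2: ξ=(vx,vy,ωz)=(-0.0050, -0.1650, -0.1607), dt=1.2 → body Δ=(-0.0250, -0.1962, -0.1929) → world pose (-0.0094, -0.3700, -0.3357)
step 3: ξ=(vx,vy,ωz)=(-0.0600, 0.0700, 0.2857), dt=1.5 → body Δ=(-0.1094, 0.0828, 0.4286) → world pose (-0.0854, -0.2558, 0.0929)
step 4: ξ=(vx,vy,ωz)=(0.0900, 0.1100, 0.2143), dt=1.5 → body Δ=(0.1064, 0.1837, 0.3214) → world pose (0.0035, -0.0630, 0.4143)
step 5: ξ=(vx,vy,ωz)=(-0.1350, 0.1350, -0.5893), dt=1.5 → body Δ=(-0.0933, 0.2610, -0.8839) → world pose (-0.1870, 0.1383, -0.4696)

(-0.1870, 0.1383, -0.4696)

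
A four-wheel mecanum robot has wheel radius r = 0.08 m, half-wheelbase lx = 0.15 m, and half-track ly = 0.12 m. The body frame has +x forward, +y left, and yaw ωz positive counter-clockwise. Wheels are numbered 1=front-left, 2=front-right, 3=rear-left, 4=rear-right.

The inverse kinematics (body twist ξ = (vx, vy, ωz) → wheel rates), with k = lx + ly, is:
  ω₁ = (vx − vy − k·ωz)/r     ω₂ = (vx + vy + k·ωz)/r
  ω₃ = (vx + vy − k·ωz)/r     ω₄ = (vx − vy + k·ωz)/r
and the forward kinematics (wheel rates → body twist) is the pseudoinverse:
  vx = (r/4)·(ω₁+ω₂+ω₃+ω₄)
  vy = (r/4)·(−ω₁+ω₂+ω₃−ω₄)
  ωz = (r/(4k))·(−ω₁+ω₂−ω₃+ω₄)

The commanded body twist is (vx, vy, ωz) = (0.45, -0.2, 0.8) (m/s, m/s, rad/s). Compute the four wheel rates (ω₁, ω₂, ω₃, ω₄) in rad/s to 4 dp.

k = lx + ly = 0.15 + 0.12 = 0.2700;  k·ωz = 0.2700·0.8 = 0.2160
ω₁ (FL) = (vx − vy − k·ωz)/r = 0.4340/0.08 = 5.4250
ω₂ (FR) = (vx + vy + k·ωz)/r = 0.4660/0.08 = 5.8250
ω₃ (RL) = (vx + vy − k·ωz)/r = 0.0340/0.08 = 0.4250
ω₄ (RR) = (vx − vy + k·ωz)/r = 0.8660/0.08 = 10.8250

(5.4250, 5.8250, 0.4250, 10.8250)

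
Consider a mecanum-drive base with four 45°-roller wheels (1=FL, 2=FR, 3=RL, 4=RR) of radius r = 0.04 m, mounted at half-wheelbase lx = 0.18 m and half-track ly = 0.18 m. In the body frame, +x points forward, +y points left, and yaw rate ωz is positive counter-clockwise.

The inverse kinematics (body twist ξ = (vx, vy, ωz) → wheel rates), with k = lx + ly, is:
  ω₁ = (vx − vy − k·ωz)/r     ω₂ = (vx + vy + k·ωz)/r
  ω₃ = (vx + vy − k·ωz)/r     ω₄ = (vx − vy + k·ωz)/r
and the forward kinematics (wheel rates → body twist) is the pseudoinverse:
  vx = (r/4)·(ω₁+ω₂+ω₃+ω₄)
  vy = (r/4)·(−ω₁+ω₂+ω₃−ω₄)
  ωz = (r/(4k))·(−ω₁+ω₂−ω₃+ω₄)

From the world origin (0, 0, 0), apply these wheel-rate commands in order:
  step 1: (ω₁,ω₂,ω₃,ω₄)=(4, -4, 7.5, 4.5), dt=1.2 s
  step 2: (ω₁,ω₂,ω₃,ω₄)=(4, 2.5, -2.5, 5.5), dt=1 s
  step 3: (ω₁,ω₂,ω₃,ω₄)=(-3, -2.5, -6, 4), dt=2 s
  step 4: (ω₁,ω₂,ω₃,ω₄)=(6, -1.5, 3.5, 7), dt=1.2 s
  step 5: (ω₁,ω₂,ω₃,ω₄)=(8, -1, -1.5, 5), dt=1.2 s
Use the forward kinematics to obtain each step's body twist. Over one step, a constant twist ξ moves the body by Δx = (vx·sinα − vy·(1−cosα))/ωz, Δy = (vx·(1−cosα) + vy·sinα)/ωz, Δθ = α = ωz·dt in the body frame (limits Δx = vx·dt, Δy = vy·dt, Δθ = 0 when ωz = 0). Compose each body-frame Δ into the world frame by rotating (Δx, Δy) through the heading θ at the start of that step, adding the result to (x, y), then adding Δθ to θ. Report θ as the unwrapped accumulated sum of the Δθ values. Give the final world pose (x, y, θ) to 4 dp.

step 1: ξ=(vx,vy,ωz)=(0.1200, -0.0500, -0.3056), dt=1.2 → body Δ=(0.1299, -0.0848, -0.3667) → world pose (0.1299, -0.0848, -0.3667)
step 2: ξ=(vx,vy,ωz)=(0.0950, -0.0950, 0.1806), dt=1.0 → body Δ=(0.1030, -0.0859, 0.1806) → world pose (0.1953, -0.2019, -0.1861)
step 3: ξ=(vx,vy,ωz)=(-0.0750, -0.0950, 0.2917), dt=2.0 → body Δ=(-0.0878, -0.2219, 0.5833) → world pose (0.0680, -0.4038, 0.3972)
step 4: ξ=(vx,vy,ωz)=(0.1500, -0.1100, -0.1111), dt=1.2 → body Δ=(0.1707, -0.1436, -0.1333) → world pose (0.2809, -0.4702, 0.2639)
step 5: ξ=(vx,vy,ωz)=(0.1050, -0.1550, -0.0694), dt=1.2 → body Δ=(0.1181, -0.1910, -0.0833) → world pose (0.4448, -0.6238, 0.1806)

(0.4448, -0.6238, 0.1806)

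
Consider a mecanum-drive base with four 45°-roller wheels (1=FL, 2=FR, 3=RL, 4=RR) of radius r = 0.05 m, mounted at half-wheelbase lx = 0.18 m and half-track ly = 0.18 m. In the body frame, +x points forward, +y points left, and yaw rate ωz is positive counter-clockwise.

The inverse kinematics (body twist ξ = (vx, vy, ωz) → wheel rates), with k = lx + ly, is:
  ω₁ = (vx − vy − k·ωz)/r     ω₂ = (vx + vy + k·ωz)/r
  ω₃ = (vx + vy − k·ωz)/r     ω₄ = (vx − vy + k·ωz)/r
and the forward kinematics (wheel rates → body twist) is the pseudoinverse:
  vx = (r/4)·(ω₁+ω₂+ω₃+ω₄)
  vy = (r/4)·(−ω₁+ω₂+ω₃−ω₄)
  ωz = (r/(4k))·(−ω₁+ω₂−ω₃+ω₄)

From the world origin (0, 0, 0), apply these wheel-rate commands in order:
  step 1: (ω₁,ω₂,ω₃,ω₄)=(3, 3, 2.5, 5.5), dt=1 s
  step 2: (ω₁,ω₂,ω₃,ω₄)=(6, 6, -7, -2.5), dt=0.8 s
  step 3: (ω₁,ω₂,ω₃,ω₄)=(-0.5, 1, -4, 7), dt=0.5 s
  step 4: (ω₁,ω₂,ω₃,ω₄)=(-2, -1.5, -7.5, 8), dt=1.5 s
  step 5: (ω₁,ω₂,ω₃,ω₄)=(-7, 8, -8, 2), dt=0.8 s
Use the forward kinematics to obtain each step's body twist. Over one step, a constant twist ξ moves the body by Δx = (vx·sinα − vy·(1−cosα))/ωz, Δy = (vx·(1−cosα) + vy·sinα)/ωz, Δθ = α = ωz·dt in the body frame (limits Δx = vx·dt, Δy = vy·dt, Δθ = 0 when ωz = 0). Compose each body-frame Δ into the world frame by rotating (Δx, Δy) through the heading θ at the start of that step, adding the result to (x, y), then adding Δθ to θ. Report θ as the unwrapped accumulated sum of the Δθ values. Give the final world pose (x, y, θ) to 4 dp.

step 1: ξ=(vx,vy,ωz)=(0.1750, -0.0375, 0.1042), dt=1.0 → body Δ=(0.1766, -0.0283, 0.1042) → world pose (0.1766, -0.0283, 0.1042)
step 2: ξ=(vx,vy,ωz)=(0.0313, -0.0563, 0.1563), dt=0.8 → body Δ=(0.0277, -0.0433, 0.1250) → world pose (0.2087, -0.0685, 0.2292)
step 3: ξ=(vx,vy,ωz)=(0.0438, -0.1188, 0.4340), dt=0.5 → body Δ=(0.0281, -0.0565, 0.2170) → world pose (0.2490, -0.1172, 0.4462)
step 4: ξ=(vx,vy,ωz)=(-0.0375, -0.1875, 0.5556), dt=1.5 → body Δ=(0.0606, -0.2719, 0.8333) → world pose (0.4210, -0.3364, 1.2795)
step 5: ξ=(vx,vy,ωz)=(-0.0625, 0.0625, 0.8681), dt=0.8 → body Δ=(-0.0628, 0.0294, 0.6944) → world pose (0.3748, -0.3880, 1.9740)

(0.3748, -0.3880, 1.9740)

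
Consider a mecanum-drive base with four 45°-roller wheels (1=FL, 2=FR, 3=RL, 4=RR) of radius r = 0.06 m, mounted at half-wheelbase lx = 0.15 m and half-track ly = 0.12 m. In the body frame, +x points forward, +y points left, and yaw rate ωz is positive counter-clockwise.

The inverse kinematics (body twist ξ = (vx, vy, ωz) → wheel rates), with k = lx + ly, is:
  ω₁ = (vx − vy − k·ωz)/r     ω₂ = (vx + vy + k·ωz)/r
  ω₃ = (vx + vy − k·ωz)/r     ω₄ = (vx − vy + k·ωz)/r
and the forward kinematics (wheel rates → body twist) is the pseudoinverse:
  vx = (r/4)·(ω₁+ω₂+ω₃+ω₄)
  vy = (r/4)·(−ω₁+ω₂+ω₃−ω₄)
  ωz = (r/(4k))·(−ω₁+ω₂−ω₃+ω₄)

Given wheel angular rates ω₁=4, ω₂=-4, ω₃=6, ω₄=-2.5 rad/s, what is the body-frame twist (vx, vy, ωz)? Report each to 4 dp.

k = lx + ly = 0.15 + 0.12 = 0.2700
ω₁+ω₂+ω₃+ω₄ = 3.5000  →  vx = (0.06/4)·3.5000 = 0.0525
−ω₁+ω₂+ω₃−ω₄ = 0.5000  →  vy = (0.06/4)·0.5000 = 0.0075
−ω₁+ω₂−ω₃+ω₄ = -16.5000  →  ωz = (0.06/1.0800)·-16.5000 = -0.9167

(0.0525, 0.0075, -0.9167)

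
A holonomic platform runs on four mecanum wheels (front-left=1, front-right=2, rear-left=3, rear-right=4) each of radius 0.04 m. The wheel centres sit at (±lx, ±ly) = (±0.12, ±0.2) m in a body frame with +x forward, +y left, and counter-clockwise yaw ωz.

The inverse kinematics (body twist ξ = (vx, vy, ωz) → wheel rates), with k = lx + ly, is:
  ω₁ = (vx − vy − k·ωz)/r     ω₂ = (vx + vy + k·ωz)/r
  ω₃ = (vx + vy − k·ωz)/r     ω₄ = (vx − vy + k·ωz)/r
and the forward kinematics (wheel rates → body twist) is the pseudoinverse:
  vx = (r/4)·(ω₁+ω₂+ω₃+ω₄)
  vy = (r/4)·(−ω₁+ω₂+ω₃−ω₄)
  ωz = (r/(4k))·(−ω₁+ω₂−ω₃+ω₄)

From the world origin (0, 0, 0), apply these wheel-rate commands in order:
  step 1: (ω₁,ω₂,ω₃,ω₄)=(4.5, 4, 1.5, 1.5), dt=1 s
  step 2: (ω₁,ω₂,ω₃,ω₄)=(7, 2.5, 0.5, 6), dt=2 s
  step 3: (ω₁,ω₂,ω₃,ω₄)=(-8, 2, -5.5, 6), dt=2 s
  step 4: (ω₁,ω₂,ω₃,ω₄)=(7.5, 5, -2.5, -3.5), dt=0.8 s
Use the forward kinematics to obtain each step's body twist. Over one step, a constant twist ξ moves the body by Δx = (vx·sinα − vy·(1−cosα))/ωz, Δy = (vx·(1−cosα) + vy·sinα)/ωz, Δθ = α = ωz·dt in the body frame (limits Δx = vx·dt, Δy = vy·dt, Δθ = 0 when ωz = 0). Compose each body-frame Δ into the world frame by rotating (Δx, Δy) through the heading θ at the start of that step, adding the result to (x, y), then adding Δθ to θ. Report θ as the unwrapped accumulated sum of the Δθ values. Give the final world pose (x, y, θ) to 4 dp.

(0.4028, -0.2408, 1.3031)

step 1: ξ=(vx,vy,ωz)=(0.1150, -0.0050, -0.0156), dt=1.0 → body Δ=(0.1150, -0.0059, -0.0156) → world pose (0.1150, -0.0059, -0.0156)
step 2: ξ=(vx,vy,ωz)=(0.1600, -0.1000, 0.0312), dt=2.0 → body Δ=(0.3260, -0.1899, 0.0625) → world pose (0.4380, -0.2008, 0.0469)
step 3: ξ=(vx,vy,ωz)=(-0.0550, -0.0150, 0.6719), dt=2.0 → body Δ=(-0.0625, -0.0852, 1.3438) → world pose (0.3796, -0.2889, 1.3906)
step 4: ξ=(vx,vy,ωz)=(0.0650, -0.0150, -0.1094), dt=0.8 → body Δ=(0.0514, -0.0143, -0.0875) → world pose (0.4028, -0.2408, 1.3031)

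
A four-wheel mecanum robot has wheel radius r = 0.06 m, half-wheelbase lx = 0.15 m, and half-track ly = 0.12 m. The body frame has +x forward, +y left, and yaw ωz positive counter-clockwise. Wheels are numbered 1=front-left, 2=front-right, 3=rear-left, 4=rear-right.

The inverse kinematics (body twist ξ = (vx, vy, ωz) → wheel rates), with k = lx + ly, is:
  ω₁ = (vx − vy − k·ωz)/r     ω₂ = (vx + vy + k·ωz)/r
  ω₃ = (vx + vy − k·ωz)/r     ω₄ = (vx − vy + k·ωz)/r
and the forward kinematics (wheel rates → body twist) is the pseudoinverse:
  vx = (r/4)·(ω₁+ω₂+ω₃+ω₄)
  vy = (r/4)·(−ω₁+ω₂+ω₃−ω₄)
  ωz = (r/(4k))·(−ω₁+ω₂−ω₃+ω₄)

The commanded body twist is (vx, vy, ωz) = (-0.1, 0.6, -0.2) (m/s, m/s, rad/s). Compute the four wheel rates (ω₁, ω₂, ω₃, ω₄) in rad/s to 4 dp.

k = lx + ly = 0.15 + 0.12 = 0.2700;  k·ωz = 0.2700·-0.2 = -0.0540
ω₁ (FL) = (vx − vy − k·ωz)/r = -0.6460/0.06 = -10.7667
ω₂ (FR) = (vx + vy + k·ωz)/r = 0.4460/0.06 = 7.4333
ω₃ (RL) = (vx + vy − k·ωz)/r = 0.5540/0.06 = 9.2333
ω₄ (RR) = (vx − vy + k·ωz)/r = -0.7540/0.06 = -12.5667

(-10.7667, 7.4333, 9.2333, -12.5667)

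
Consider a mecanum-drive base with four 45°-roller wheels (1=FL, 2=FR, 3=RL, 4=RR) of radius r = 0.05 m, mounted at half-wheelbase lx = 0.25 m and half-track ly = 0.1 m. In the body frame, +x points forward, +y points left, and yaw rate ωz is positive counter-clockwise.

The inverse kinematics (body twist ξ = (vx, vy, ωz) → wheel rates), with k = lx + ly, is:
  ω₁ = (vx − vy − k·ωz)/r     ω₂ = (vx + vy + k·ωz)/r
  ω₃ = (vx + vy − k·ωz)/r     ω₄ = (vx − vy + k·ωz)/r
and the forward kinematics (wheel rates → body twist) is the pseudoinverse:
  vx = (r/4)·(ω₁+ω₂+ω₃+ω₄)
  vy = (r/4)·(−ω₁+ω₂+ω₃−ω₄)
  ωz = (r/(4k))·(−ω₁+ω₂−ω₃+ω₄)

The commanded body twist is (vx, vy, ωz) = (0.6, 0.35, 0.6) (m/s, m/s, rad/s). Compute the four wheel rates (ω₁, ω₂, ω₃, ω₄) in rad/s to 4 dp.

(0.8000, 23.2000, 14.8000, 9.2000)

k = lx + ly = 0.25 + 0.1 = 0.3500;  k·ωz = 0.3500·0.6 = 0.2100
ω₁ (FL) = (vx − vy − k·ωz)/r = 0.0400/0.05 = 0.8000
ω₂ (FR) = (vx + vy + k·ωz)/r = 1.1600/0.05 = 23.2000
ω₃ (RL) = (vx + vy − k·ωz)/r = 0.7400/0.05 = 14.8000
ω₄ (RR) = (vx − vy + k·ωz)/r = 0.4600/0.05 = 9.2000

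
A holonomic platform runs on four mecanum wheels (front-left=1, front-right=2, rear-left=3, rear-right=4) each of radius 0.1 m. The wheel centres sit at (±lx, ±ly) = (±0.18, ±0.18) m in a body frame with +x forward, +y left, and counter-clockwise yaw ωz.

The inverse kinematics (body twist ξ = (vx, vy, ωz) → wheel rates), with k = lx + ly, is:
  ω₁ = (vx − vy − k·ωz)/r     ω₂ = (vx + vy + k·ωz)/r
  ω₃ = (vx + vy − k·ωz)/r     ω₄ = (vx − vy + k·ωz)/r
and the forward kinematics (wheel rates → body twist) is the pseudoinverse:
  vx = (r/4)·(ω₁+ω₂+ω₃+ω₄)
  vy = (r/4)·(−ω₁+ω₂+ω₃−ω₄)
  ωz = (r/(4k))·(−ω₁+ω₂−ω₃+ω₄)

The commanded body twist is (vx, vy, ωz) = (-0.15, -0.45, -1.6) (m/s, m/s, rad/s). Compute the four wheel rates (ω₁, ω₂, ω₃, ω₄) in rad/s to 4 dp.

k = lx + ly = 0.18 + 0.18 = 0.3600;  k·ωz = 0.3600·-1.6 = -0.5760
ω₁ (FL) = (vx − vy − k·ωz)/r = 0.8760/0.1 = 8.7600
ω₂ (FR) = (vx + vy + k·ωz)/r = -1.1760/0.1 = -11.7600
ω₃ (RL) = (vx + vy − k·ωz)/r = -0.0240/0.1 = -0.2400
ω₄ (RR) = (vx − vy + k·ωz)/r = -0.2760/0.1 = -2.7600

(8.7600, -11.7600, -0.2400, -2.7600)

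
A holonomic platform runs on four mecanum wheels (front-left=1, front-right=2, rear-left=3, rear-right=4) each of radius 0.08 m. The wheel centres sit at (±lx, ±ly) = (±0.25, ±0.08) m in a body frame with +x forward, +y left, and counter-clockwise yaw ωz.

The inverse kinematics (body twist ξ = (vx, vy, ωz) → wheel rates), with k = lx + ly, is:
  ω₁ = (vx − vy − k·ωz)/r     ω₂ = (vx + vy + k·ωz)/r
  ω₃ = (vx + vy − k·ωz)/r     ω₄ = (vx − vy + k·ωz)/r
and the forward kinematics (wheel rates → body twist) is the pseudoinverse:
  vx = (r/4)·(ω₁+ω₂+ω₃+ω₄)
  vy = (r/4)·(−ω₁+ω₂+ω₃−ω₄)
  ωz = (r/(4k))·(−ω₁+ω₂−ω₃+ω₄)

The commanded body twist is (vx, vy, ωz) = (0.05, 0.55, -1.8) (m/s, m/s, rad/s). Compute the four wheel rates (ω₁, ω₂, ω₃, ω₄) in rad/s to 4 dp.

k = lx + ly = 0.25 + 0.08 = 0.3300;  k·ωz = 0.3300·-1.8 = -0.5940
ω₁ (FL) = (vx − vy − k·ωz)/r = 0.0940/0.08 = 1.1750
ω₂ (FR) = (vx + vy + k·ωz)/r = 0.0060/0.08 = 0.0750
ω₃ (RL) = (vx + vy − k·ωz)/r = 1.1940/0.08 = 14.9250
ω₄ (RR) = (vx − vy + k·ωz)/r = -1.0940/0.08 = -13.6750

(1.1750, 0.0750, 14.9250, -13.6750)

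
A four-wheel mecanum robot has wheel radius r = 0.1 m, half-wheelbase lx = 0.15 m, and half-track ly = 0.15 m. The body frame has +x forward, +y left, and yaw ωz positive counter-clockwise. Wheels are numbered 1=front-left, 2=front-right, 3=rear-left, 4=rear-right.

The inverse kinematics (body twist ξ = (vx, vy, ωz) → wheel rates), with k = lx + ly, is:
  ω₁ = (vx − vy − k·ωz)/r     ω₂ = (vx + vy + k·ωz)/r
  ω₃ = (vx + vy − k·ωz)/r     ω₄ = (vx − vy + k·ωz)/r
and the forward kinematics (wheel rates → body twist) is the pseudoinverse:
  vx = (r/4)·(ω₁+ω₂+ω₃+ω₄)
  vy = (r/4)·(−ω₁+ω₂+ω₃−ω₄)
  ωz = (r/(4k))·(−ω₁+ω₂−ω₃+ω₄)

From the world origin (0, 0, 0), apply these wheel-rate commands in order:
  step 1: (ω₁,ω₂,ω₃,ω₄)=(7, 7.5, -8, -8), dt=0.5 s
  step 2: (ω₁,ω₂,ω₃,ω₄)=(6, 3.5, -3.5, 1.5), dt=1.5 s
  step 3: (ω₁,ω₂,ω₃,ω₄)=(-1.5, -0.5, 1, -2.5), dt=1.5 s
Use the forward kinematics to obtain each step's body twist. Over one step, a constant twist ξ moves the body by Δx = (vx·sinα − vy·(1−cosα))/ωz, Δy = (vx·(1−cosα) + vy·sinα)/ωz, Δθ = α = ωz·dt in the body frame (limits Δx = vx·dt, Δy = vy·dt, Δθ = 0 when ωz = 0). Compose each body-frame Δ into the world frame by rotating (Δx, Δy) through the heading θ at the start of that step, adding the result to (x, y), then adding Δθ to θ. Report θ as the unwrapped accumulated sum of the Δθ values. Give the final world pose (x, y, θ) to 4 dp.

step 1: ξ=(vx,vy,ωz)=(-0.0375, 0.0125, 0.0417), dt=0.5 → body Δ=(-0.0188, 0.0061, 0.0208) → world pose (-0.0188, 0.0061, 0.0208)
step 2: ξ=(vx,vy,ωz)=(0.1875, -0.1875, 0.2083), dt=1.5 → body Δ=(0.3203, -0.2331, 0.3125) → world pose (0.3063, -0.2203, 0.3333)
step 3: ξ=(vx,vy,ωz)=(-0.0875, 0.1125, -0.2083), dt=1.5 → body Δ=(-0.1030, 0.1864, -0.3125) → world pose (0.1480, -0.0779, 0.0208)

(0.1480, -0.0779, 0.0208)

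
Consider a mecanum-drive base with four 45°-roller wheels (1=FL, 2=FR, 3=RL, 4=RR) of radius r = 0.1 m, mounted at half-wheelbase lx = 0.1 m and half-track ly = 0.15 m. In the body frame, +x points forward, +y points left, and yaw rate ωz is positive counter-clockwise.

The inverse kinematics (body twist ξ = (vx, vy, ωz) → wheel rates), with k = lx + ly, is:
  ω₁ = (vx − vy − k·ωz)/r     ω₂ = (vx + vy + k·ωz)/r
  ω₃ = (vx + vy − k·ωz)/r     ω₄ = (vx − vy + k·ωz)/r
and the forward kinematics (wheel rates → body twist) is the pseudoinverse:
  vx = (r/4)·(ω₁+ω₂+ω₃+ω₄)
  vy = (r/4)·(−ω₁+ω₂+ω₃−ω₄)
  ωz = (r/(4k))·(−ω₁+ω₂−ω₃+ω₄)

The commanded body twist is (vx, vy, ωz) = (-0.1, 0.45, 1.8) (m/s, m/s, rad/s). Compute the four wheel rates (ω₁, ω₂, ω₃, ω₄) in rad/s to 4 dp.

k = lx + ly = 0.1 + 0.15 = 0.2500;  k·ωz = 0.2500·1.8 = 0.4500
ω₁ (FL) = (vx − vy − k·ωz)/r = -1.0000/0.1 = -10.0000
ω₂ (FR) = (vx + vy + k·ωz)/r = 0.8000/0.1 = 8.0000
ω₃ (RL) = (vx + vy − k·ωz)/r = -0.1000/0.1 = -1.0000
ω₄ (RR) = (vx − vy + k·ωz)/r = -0.1000/0.1 = -1.0000

(-10.0000, 8.0000, -1.0000, -1.0000)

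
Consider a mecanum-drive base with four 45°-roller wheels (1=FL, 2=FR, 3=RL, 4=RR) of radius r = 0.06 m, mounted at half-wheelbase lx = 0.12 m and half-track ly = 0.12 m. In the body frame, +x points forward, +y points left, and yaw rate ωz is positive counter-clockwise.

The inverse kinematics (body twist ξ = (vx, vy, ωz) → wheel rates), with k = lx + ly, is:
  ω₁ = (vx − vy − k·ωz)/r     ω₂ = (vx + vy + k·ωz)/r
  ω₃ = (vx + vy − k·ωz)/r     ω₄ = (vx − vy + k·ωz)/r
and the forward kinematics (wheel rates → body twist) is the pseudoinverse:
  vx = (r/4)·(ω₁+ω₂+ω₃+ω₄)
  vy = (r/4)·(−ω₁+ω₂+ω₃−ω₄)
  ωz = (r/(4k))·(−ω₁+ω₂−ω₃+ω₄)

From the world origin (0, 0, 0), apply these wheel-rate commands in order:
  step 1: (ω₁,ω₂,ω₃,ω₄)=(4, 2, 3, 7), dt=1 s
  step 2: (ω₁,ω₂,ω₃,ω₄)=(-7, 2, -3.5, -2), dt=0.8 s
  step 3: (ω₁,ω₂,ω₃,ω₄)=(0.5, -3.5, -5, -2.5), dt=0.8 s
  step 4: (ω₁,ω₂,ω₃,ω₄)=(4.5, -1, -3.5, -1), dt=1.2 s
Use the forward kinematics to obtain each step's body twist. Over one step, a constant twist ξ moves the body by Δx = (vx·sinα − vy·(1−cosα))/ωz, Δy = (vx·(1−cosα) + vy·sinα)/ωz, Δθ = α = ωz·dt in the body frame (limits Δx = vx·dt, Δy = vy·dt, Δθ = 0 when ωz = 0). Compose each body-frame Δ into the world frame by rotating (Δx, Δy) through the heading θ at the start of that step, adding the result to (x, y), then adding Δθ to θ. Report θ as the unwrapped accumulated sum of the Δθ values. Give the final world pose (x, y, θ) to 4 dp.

step 1: ξ=(vx,vy,ωz)=(0.2400, -0.0900, 0.1250), dt=1.0 → body Δ=(0.2450, -0.0748, 0.1250) → world pose (0.2450, -0.0748, 0.1250)
step 2: ξ=(vx,vy,ωz)=(-0.1575, 0.1125, 0.6562), dt=0.8 → body Δ=(-0.1434, 0.0536, 0.5250) → world pose (0.0961, -0.0395, 0.6500)
step 3: ξ=(vx,vy,ωz)=(-0.1575, -0.0975, -0.0938), dt=0.8 → body Δ=(-0.1288, -0.0732, -0.0750) → world pose (0.0378, -0.1757, 0.5750)
step 4: ξ=(vx,vy,ωz)=(-0.0150, -0.1200, -0.1875), dt=1.2 → body Δ=(-0.0340, -0.1408, -0.2250) → world pose (0.0859, -0.3123, 0.3500)

(0.0859, -0.3123, 0.3500)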